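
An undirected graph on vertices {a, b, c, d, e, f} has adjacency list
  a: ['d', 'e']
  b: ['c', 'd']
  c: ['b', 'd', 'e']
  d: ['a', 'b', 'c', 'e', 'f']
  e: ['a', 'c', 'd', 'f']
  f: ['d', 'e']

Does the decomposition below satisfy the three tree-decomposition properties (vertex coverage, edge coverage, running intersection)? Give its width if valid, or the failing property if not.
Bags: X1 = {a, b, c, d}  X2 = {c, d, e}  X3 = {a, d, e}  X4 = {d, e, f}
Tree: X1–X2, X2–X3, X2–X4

A tree decomposition must satisfy three properties: every vertex lies in some bag; for every edge, both endpoints lie together in some bag; and for every vertex, the bags containing it form a connected subtree. Here bags containing vertex a are not connected in the tree, so the decomposition is invalid.

No — bags containing vertex a are not connected in the tree.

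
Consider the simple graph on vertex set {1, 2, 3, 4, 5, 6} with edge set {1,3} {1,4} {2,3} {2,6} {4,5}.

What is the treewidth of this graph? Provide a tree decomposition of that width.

Treewidth 1.
One optimal decomposition is:
Bags: B1 = {2, 6}  B2 = {2, 3}  B3 = {1, 3}  B4 = {1, 4}  B5 = {4, 5}
Tree: B1–B2, B2–B3, B3–B4, B4–B5

Each bag holds 2 vertices, so the decomposition has width 1, which upper-bounds the treewidth. Any graph with an edge has treewidth ≥ 1, and G has the edge 6–2. The upper and lower bounds meet at 1, so that is the treewidth.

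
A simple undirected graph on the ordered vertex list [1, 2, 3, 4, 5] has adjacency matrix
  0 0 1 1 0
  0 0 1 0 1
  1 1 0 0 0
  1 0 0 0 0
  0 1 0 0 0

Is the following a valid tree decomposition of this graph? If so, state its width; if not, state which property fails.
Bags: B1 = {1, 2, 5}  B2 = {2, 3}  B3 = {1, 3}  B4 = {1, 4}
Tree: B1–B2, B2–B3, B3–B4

A tree decomposition must satisfy three properties: every vertex lies in some bag; for every edge, both endpoints lie together in some bag; and for every vertex, the bags containing it form a connected subtree. Here bags containing vertex 1 are not connected in the tree, so the decomposition is invalid.

No — bags containing vertex 1 are not connected in the tree.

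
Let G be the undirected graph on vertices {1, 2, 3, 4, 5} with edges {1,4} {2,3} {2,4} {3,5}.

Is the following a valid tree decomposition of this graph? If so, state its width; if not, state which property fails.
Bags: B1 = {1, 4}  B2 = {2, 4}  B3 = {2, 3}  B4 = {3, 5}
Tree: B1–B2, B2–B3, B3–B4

Every vertex of G appears in some bag (union = {1, 2, 3, 4, 5}); every edge is covered by a bag; and for each vertex v the set of bags containing v is connected in the bag tree. The decomposition is therefore valid. The largest bag has 2 vertices, so the width is 1.

Yes; width 1.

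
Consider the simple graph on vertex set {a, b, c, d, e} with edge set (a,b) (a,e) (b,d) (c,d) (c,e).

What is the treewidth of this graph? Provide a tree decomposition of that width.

Treewidth 2.
Bags: B1 = {a, b, d}  B2 = {a, c, d}  B3 = {a, c, e}
Tree: B1–B2, B2–B3

Each bag holds 3 vertices, so the decomposition has width 2, which upper-bounds the treewidth. For the lower bound, G contains the cycle a–b–d–c–e–a, so G is not a forest; only forests have treewidth ≤ 1, hence tw(G) ≥ 2. Therefore the treewidth is 2.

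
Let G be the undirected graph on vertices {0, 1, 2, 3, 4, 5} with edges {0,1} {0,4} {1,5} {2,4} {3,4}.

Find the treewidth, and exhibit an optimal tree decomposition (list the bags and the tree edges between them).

Treewidth 1.
Bags: B1 = {0, 1}  B2 = {0, 4}  B3 = {2, 4}  B4 = {1, 5}  B5 = {3, 4}
Tree: B1–B2, B2–B3, B1–B4, B2–B5

The largest bag has 2 vertices, giving width 1; this decomposition certifies tw(G) ≤ 1. Any graph with an edge has treewidth ≥ 1, and G has the edge 1–0. Hence tw(G) = 1 exactly.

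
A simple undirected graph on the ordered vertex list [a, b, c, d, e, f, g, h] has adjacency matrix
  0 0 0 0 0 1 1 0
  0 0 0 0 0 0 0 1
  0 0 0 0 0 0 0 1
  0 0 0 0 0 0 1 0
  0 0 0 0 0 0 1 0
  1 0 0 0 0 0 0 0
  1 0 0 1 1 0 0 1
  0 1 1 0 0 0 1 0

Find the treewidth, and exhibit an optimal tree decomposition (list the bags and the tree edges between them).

Treewidth 1.
Bags: B1 = {g, h}  B2 = {e, g}  B3 = {a, g}  B4 = {a, f}  B5 = {b, h}  B6 = {c, h}  B7 = {d, g}
Tree: B1–B2, B2–B3, B3–B4, B1–B5, B5–B6, B1–B7

Every bag has size at most 2, so the width is 2 − 1 = 1 and tw(G) ≤ 1. G has an edge, so its treewidth is at least 1. Hence tw(G) = 1 exactly.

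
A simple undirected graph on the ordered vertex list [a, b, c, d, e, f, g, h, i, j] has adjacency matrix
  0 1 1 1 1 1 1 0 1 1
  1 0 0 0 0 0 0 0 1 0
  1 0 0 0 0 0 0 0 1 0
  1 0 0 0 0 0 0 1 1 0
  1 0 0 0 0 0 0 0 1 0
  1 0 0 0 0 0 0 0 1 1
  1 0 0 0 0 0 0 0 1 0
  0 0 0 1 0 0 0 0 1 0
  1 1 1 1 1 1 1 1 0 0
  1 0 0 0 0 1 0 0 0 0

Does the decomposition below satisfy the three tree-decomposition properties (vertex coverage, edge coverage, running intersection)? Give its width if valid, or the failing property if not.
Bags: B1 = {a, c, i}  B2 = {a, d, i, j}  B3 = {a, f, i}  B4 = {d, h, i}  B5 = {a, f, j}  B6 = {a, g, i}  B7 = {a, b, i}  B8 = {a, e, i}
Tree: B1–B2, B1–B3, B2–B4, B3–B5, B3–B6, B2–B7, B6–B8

No — bags containing vertex j are not connected in the tree.

A tree decomposition must satisfy three properties: every vertex lies in some bag; for every edge, both endpoints lie together in some bag; and for every vertex, the bags containing it form a connected subtree. Here bags containing vertex j are not connected in the tree, so the decomposition is invalid.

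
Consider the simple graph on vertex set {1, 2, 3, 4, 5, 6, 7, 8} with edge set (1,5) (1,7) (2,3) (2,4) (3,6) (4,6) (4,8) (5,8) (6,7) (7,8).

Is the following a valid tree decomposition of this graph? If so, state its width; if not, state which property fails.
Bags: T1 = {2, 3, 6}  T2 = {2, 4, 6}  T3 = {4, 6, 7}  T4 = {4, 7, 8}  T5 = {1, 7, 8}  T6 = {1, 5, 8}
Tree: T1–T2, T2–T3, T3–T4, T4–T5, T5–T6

Checking the three conditions: (i) the bags cover all of {1, 2, 3, 4, 5, 6, 7, 8}; (ii) for each edge, some bag contains both endpoints; (iii) the bags containing any fixed vertex form a subtree. All hold, so the decomposition is valid with width 3 − 1 = 2.

Yes; width 2.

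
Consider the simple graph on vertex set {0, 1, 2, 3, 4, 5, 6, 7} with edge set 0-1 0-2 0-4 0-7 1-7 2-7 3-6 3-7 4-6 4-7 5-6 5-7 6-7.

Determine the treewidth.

A width-2 tree decomposition is:
Bags: B1 = {5, 6, 7}  B2 = {4, 6, 7}  B3 = {0, 4, 7}  B4 = {3, 6, 7}  B5 = {0, 1, 7}  B6 = {0, 2, 7}
Tree: B1–B2, B2–B3, B2–B4, B3–B5, B3–B6
Every bag has size at most 3, so the width is 3 − 1 = 2 and tw(G) ≤ 2. For the lower bound, the 3 vertices {0, 1, 7} are pairwise adjacent, and any tree decomposition puts a clique entirely inside one bag — forcing width ≥ 2. The upper and lower bounds meet at 2, so that is the treewidth.

2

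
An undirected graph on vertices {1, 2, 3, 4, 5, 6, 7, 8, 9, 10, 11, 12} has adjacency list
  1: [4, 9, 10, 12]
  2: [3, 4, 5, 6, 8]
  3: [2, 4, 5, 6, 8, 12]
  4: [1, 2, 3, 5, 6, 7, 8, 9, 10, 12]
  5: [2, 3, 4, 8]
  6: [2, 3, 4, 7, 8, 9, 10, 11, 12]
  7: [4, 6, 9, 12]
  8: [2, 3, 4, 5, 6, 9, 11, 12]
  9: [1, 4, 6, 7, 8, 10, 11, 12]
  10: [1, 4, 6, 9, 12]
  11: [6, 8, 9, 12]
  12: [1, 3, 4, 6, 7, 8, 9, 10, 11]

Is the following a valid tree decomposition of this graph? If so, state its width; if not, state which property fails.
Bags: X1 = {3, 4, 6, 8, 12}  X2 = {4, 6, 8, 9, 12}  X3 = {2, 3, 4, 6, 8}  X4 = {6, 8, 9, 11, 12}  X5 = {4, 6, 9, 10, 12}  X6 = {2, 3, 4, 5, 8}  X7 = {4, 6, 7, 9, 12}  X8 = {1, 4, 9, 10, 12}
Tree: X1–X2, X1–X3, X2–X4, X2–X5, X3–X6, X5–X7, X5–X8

Checking the three conditions: (i) the bags cover all of {1, 2, 3, 4, 5, 6, 7, 8, 9, 10, 11, 12}; (ii) for each edge, some bag contains both endpoints; (iii) the bags containing any fixed vertex form a subtree. All hold, so the decomposition is valid with width 5 − 1 = 4.

Yes; width 4.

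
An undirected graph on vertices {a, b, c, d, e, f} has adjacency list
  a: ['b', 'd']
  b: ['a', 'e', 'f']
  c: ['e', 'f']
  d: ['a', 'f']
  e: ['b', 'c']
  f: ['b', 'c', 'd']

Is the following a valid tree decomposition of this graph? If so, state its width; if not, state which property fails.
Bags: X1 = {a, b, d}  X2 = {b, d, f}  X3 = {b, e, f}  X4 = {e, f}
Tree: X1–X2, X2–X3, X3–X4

A tree decomposition must satisfy three properties: every vertex lies in some bag; for every edge, both endpoints lie together in some bag; and for every vertex, the bags containing it form a connected subtree. Here vertex c appears in no bag, so the decomposition is invalid.

No — vertex c appears in no bag.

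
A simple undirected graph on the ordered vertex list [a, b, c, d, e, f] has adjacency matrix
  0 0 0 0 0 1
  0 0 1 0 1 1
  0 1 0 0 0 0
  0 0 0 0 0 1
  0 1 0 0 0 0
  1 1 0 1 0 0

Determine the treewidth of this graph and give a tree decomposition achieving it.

Treewidth 1.
One such decomposition:
Bags: B1 = {b, f}  B2 = {d, f}  B3 = {a, f}  B4 = {b, c}  B5 = {b, e}
Tree: B1–B2, B1–B3, B1–B4, B4–B5

Each bag holds 2 vertices, so the decomposition has width 1, which upper-bounds the treewidth. Any graph with an edge has treewidth ≥ 1, and G has the edge f–b. Combining the bounds, tw(G) = 1.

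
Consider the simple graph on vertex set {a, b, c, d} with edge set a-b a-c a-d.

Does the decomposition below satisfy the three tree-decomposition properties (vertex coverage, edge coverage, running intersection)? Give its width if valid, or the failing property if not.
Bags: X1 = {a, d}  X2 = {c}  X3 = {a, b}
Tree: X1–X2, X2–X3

A tree decomposition must satisfy three properties: every vertex lies in some bag; for every edge, both endpoints lie together in some bag; and for every vertex, the bags containing it form a connected subtree. Here edge (a,c) lies in no bag, so the decomposition is invalid.

No — edge (a,c) lies in no bag.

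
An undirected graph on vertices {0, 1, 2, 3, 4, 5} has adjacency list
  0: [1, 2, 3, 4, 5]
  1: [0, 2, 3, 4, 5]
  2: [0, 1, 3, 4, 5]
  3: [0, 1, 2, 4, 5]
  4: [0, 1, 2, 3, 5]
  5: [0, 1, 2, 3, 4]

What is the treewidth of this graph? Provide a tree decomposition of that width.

With just one bag of size 6, the width is 6 − 1 = 5, so tw(G) ≤ 5. Conversely, {0, 1, 2, 3, 4, 5} is a clique of size 6, and the vertices of any clique must share a bag in every tree decomposition; so some bag has ≥ 6 vertices and tw(G) ≥ 5. Hence tw(G) = 5 exactly.

Treewidth 5.
One such decomposition:
Bags: B1 = {0, 1, 2, 3, 4, 5}
Tree: (single bag)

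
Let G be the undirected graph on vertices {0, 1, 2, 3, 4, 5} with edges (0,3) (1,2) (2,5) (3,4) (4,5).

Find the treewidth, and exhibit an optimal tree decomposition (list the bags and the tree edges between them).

Treewidth 1.
Bags: B1 = {0, 3}  B2 = {3, 4}  B3 = {4, 5}  B4 = {2, 5}  B5 = {1, 2}
Tree: B1–B2, B2–B3, B3–B4, B4–B5

Each bag holds 2 vertices, so the decomposition has width 1, which upper-bounds the treewidth. G has an edge, so its treewidth is at least 1. The upper and lower bounds meet at 1, so that is the treewidth.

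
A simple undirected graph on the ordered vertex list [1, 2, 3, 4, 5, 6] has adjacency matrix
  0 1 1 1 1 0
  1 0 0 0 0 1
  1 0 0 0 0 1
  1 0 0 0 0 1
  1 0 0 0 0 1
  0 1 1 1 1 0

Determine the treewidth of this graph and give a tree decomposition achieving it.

Treewidth 2.
One such decomposition:
Bags: B1 = {1, 3, 6}  B2 = {1, 2, 6}  B3 = {1, 4, 6}  B4 = {1, 5, 6}
Tree: B1–B2, B2–B3, B3–B4

The largest bag has 3 vertices, giving width 2; this decomposition certifies tw(G) ≤ 2. The edges 3–1–2–6–3 form a cycle, so G is not a tree and its treewidth is at least 2. Combining the bounds, tw(G) = 2.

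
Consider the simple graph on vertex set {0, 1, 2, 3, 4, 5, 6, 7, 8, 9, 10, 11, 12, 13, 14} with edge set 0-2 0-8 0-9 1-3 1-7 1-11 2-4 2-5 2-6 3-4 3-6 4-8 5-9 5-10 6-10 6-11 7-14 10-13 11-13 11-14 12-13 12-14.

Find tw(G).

3

A width-3 tree decomposition is:
Bags: B1 = {0, 4, 8, 9}  B2 = {0, 2, 4, 9}  B3 = {2, 4, 5, 9}  B4 = {2, 3, 4, 5}  B5 = {2, 3, 5, 6}  B6 = {3, 5, 6, 10}  B7 = {1, 3, 6, 10}  B8 = {1, 6, 10, 11}  B9 = {1, 10, 11, 13}  B10 = {1, 7, 11, 13}  B11 = {7, 11, 13, 14}  B12 = {7, 12, 13, 14}
Tree: B1–B2, B2–B3, B3–B4, B4–B5, B5–B6, B6–B7, B7–B8, B8–B9, B9–B10, B10–B11, B11–B12
The largest bag has 4 vertices, giving width 3; this decomposition certifies tw(G) ≤ 3. For the lower bound: the 4 vertex sets {0,8,9}, {4}, {2}, {3,5,6,10} are disjoint, each induces a connected subgraph, and every pair is joined by at least one edge of G. Contracting each set to a single vertex therefore yields K_{4} as a minor, and since treewidth is minor-monotone, tw(G) ≥ tw(K_{4}) = 3. The upper and lower bounds meet at 3, so that is the treewidth.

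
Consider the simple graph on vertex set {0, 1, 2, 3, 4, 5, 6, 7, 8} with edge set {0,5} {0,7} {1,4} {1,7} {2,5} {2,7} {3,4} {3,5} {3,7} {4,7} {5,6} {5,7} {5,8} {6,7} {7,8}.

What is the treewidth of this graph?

2

A width-2 tree decomposition is:
Bags: B1 = {5, 7, 8}  B2 = {5, 6, 7}  B3 = {2, 5, 7}  B4 = {3, 5, 7}  B5 = {3, 4, 7}  B6 = {1, 4, 7}  B7 = {0, 5, 7}
Tree: B1–B2, B1–B3, B3–B4, B4–B5, B5–B6, B4–B7
Every bag has size at most 3, so the width is 3 − 1 = 2 and tw(G) ≤ 2. For the lower bound, the 3 vertices {1, 4, 7} are pairwise adjacent, and any tree decomposition puts a clique entirely inside one bag — forcing width ≥ 2. Therefore the treewidth is 2.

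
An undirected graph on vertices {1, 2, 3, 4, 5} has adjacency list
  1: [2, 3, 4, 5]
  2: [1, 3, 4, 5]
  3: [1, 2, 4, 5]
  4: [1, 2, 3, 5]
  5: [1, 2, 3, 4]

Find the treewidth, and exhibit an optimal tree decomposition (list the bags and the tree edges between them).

With just one bag of size 5, the width is 5 − 1 = 4, so tw(G) ≤ 4. Conversely, {1, 2, 3, 4, 5} is a clique of size 5, and the vertices of any clique must share a bag in every tree decomposition; so some bag has ≥ 5 vertices and tw(G) ≥ 4. Hence tw(G) = 4 exactly.

Treewidth 4.
Bags: B1 = {1, 2, 3, 4, 5}
Tree: (single bag)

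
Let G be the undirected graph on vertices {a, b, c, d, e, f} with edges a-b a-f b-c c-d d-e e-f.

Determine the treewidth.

2

A width-2 tree decomposition is:
Bags: B1 = {d, e, f}  B2 = {a, d, f}  B3 = {a, b, d}  B4 = {b, c, d}
Tree: B1–B2, B2–B3, B3–B4
The largest bag has 3 vertices, giving width 2; this decomposition certifies tw(G) ≤ 2. Since d–e–f–a–b–c–d is a cycle in G, G is not acyclic. Forests are exactly the graphs of treewidth ≤ 1, so tw(G) ≥ 2. The upper and lower bounds meet at 2, so that is the treewidth.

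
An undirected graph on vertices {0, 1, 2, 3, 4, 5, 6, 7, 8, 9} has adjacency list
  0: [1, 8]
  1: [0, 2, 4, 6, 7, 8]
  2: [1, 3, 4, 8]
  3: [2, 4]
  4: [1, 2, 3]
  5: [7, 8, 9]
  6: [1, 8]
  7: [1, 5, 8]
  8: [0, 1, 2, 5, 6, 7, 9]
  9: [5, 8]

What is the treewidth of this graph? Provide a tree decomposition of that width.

Treewidth 2.
Bags: B1 = {1, 6, 8}  B2 = {1, 2, 8}  B3 = {1, 7, 8}  B4 = {0, 1, 8}  B5 = {1, 2, 4}  B6 = {5, 7, 8}  B7 = {5, 8, 9}  B8 = {2, 3, 4}
Tree: B1–B2, B1–B3, B2–B4, B2–B5, B3–B6, B6–B7, B5–B8

Every bag has size at most 3, so the width is 3 − 1 = 2 and tw(G) ≤ 2. For the lower bound, the 3 vertices {0, 1, 8} are pairwise adjacent, and any tree decomposition puts a clique entirely inside one bag — forcing width ≥ 2. The upper and lower bounds meet at 2, so that is the treewidth.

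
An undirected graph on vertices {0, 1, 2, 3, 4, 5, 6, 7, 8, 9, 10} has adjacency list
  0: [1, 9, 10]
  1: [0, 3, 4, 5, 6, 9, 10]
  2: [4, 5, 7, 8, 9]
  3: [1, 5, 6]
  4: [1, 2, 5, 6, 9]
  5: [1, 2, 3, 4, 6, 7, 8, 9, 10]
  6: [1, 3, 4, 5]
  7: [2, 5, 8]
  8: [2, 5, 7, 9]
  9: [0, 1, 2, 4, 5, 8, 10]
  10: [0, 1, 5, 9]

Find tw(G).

3

A width-3 tree decomposition is:
Bags: B1 = {2, 4, 5, 9}  B2 = {1, 4, 5, 9}  B3 = {1, 4, 5, 6}  B4 = {2, 5, 8, 9}  B5 = {1, 5, 9, 10}  B6 = {1, 3, 5, 6}  B7 = {2, 5, 7, 8}  B8 = {0, 1, 9, 10}
Tree: B1–B2, B2–B3, B1–B4, B2–B5, B3–B6, B4–B7, B5–B8
Every bag has size at most 4, so the width is 4 − 1 = 3 and tw(G) ≤ 3. On the other hand G contains the 4-clique {0, 1, 9, 10}. A clique must lie in a single bag of any decomposition, so no decomposition can have width below 3. Combining the bounds, tw(G) = 3.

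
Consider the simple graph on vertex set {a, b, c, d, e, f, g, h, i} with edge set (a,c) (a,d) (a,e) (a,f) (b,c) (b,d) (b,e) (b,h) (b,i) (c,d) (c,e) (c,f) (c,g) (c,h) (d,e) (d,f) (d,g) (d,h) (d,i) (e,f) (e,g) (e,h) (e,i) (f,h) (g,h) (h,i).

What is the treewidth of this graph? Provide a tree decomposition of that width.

Every bag has size at most 5, so the width is 5 − 1 = 4 and tw(G) ≤ 4. On the other hand G contains the 5-clique {c, d, e, g, h}. A clique must lie in a single bag of any decomposition, so no decomposition can have width below 4. Therefore the treewidth is 4.

Treewidth 4.
Bags: B1 = {c, d, e, f, h}  B2 = {c, d, e, g, h}  B3 = {b, c, d, e, h}  B4 = {a, c, d, e, f}  B5 = {b, d, e, h, i}
Tree: B1–B2, B2–B3, B1–B4, B3–B5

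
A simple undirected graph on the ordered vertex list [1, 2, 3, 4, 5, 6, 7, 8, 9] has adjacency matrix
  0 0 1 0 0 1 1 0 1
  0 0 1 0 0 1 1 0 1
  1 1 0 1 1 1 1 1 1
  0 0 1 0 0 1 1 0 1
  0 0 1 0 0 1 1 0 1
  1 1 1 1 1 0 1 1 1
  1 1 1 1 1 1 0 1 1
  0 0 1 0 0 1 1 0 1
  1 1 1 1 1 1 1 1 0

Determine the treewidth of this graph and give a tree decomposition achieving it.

Treewidth 4.
One such decomposition:
Bags: B1 = {3, 4, 6, 7, 9}  B2 = {3, 6, 7, 8, 9}  B3 = {2, 3, 6, 7, 9}  B4 = {3, 5, 6, 7, 9}  B5 = {1, 3, 6, 7, 9}
Tree: B1–B2, B2–B3, B3–B4, B3–B5

Every bag has size at most 5, so the width is 5 − 1 = 4 and tw(G) ≤ 4. For the lower bound, the 5 vertices {1, 3, 6, 7, 9} are pairwise adjacent, and any tree decomposition puts a clique entirely inside one bag — forcing width ≥ 4. Combining the bounds, tw(G) = 4.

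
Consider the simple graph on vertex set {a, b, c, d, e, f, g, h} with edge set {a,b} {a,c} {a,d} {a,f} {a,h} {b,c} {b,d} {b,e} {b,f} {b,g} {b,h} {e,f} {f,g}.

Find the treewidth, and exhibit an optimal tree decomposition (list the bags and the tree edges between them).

Each bag holds 3 vertices, so the decomposition has width 2, which upper-bounds the treewidth. For the lower bound, the 3 vertices {b, f, g} are pairwise adjacent, and any tree decomposition puts a clique entirely inside one bag — forcing width ≥ 2. The upper and lower bounds meet at 2, so that is the treewidth.

Treewidth 2.
Bags: B1 = {a, b, f}  B2 = {a, b, h}  B3 = {a, b, c}  B4 = {a, b, d}  B5 = {b, e, f}  B6 = {b, f, g}
Tree: B1–B2, B1–B3, B3–B4, B1–B5, B5–B6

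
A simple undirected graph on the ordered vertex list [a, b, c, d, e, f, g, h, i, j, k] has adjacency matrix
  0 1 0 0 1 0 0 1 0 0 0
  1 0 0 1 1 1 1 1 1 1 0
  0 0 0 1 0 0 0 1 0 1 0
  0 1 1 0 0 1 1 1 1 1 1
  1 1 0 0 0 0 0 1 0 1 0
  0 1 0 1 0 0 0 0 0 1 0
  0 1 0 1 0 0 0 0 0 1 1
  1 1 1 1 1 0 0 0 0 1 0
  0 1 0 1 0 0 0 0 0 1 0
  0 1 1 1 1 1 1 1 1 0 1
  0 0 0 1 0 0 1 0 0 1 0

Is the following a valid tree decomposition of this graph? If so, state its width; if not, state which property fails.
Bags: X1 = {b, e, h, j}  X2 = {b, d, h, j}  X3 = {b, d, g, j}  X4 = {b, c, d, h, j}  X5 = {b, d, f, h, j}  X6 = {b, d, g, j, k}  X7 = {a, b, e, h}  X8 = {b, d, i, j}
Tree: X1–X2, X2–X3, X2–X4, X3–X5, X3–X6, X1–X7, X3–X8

No — bags containing vertex h are not connected in the tree.

A tree decomposition must satisfy three properties: every vertex lies in some bag; for every edge, both endpoints lie together in some bag; and for every vertex, the bags containing it form a connected subtree. Here bags containing vertex h are not connected in the tree, so the decomposition is invalid.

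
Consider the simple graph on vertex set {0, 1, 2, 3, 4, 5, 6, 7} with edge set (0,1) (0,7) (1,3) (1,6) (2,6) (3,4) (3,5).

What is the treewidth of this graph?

1

A width-1 tree decomposition is:
Bags: B1 = {1, 6}  B2 = {0, 1}  B3 = {2, 6}  B4 = {1, 3}  B5 = {3, 4}  B6 = {0, 7}  B7 = {3, 5}
Tree: B1–B2, B1–B3, B2–B4, B4–B5, B2–B6, B4–B7
The largest bag has 2 vertices, giving width 1; this decomposition certifies tw(G) ≤ 1. Any graph with an edge has treewidth ≥ 1, and G has the edge 1–6. The upper and lower bounds meet at 1, so that is the treewidth.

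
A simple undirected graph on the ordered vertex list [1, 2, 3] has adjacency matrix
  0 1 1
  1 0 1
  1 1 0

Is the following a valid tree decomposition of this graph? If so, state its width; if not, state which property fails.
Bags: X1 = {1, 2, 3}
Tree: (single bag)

Checking the three conditions: (i) the bags cover all of {1, 2, 3}; (ii) for each edge, some bag contains both endpoints; (iii) the bags containing any fixed vertex form a subtree. All hold, so the decomposition is valid with width 3 − 1 = 2.

Yes; width 2.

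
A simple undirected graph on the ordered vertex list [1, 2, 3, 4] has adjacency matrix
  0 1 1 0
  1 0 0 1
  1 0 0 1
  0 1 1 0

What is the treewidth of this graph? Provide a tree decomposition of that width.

Treewidth 2.
One optimal decomposition is:
Bags: B1 = {2, 3, 4}  B2 = {1, 2, 3}
Tree: B1–B2

Each bag holds 3 vertices, so the decomposition has width 2, which upper-bounds the treewidth. The edges 3–4–2–1–3 form a cycle, so G is not a tree and its treewidth is at least 2. Hence tw(G) = 2 exactly.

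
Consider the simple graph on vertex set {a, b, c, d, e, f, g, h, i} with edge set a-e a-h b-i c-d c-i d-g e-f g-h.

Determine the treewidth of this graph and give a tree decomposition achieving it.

Each bag holds 2 vertices, so the decomposition has width 1, which upper-bounds the treewidth. Any graph with an edge has treewidth ≥ 1, and G has the edge f–e. Combining the bounds, tw(G) = 1.

Treewidth 1.
Bags: B1 = {e, f}  B2 = {a, e}  B3 = {a, h}  B4 = {g, h}  B5 = {d, g}  B6 = {c, d}  B7 = {c, i}  B8 = {b, i}
Tree: B1–B2, B2–B3, B3–B4, B4–B5, B5–B6, B6–B7, B7–B8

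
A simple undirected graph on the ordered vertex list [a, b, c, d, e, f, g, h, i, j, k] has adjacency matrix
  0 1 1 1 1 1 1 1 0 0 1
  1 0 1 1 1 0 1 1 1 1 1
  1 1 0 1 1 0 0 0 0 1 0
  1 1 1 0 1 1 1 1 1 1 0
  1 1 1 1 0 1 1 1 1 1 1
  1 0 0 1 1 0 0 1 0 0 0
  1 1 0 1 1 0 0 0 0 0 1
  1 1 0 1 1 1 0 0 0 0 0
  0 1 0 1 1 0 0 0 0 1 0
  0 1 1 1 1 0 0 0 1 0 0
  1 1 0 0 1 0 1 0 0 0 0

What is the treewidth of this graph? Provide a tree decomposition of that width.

Treewidth 4.
One such decomposition:
Bags: B1 = {b, c, d, e, j}  B2 = {a, b, c, d, e}  B3 = {a, b, d, e, h}  B4 = {b, d, e, i, j}  B5 = {a, b, d, e, g}  B6 = {a, b, e, g, k}  B7 = {a, d, e, f, h}
Tree: B1–B2, B2–B3, B1–B4, B2–B5, B5–B6, B3–B7

The largest bag has 5 vertices, giving width 4; this decomposition certifies tw(G) ≤ 4. For the lower bound, the 5 vertices {a, d, e, f, h} are pairwise adjacent, and any tree decomposition puts a clique entirely inside one bag — forcing width ≥ 4. Combining the bounds, tw(G) = 4.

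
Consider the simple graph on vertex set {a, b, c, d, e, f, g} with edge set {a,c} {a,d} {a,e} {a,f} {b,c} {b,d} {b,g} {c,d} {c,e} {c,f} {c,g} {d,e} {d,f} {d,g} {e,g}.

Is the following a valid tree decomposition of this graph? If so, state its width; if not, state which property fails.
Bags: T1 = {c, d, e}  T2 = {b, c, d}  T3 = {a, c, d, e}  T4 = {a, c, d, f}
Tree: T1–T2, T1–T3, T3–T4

A tree decomposition must satisfy three properties: every vertex lies in some bag; for every edge, both endpoints lie together in some bag; and for every vertex, the bags containing it form a connected subtree. Here vertex g appears in no bag, so the decomposition is invalid.

No — vertex g appears in no bag.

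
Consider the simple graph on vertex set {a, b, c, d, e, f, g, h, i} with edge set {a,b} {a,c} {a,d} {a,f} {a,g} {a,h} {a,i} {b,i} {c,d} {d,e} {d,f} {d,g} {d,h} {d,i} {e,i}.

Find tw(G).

A width-2 tree decomposition is:
Bags: B1 = {a, d, g}  B2 = {a, d, h}  B3 = {a, d, i}  B4 = {d, e, i}  B5 = {a, d, f}  B6 = {a, c, d}  B7 = {a, b, i}
Tree: B1–B2, B2–B3, B3–B4, B3–B5, B3–B6, B3–B7
Every bag has size at most 3, so the width is 3 − 1 = 2 and tw(G) ≤ 2. On the other hand G contains the 3-clique {d, e, i}. A clique must lie in a single bag of any decomposition, so no decomposition can have width below 2. Therefore the treewidth is 2.

2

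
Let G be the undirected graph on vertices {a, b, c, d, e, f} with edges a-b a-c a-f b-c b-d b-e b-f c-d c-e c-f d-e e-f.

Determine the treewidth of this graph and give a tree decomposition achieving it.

Treewidth 3.
One optimal decomposition is:
Bags: B1 = {a, b, c, f}  B2 = {b, c, e, f}  B3 = {b, c, d, e}
Tree: B1–B2, B2–B3

The largest bag has 4 vertices, giving width 3; this decomposition certifies tw(G) ≤ 3. For the lower bound, the 4 vertices {b, c, d, e} are pairwise adjacent, and any tree decomposition puts a clique entirely inside one bag — forcing width ≥ 3. The upper and lower bounds meet at 3, so that is the treewidth.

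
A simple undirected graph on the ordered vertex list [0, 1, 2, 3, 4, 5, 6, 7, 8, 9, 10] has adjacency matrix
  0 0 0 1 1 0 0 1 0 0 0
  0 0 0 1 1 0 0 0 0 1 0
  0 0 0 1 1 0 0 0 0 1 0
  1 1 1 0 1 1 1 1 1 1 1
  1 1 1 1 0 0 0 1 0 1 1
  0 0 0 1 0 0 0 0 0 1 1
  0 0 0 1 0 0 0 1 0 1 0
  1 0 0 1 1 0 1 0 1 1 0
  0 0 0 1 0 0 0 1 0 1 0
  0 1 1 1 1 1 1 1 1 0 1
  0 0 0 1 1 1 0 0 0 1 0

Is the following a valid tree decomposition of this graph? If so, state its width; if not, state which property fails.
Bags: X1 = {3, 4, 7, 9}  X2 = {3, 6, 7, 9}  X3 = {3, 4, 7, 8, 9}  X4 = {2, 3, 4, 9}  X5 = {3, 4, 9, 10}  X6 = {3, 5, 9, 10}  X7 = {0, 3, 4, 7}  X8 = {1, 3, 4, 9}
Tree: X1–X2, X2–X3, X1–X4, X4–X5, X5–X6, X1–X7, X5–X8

A tree decomposition must satisfy three properties: every vertex lies in some bag; for every edge, both endpoints lie together in some bag; and for every vertex, the bags containing it form a connected subtree. Here bags containing vertex 4 are not connected in the tree, so the decomposition is invalid.

No — bags containing vertex 4 are not connected in the tree.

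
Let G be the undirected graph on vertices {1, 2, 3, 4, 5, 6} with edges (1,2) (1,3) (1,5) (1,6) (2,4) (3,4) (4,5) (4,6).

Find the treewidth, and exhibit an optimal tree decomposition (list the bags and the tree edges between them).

Every bag has size at most 3, so the width is 3 − 1 = 2 and tw(G) ≤ 2. For the lower bound, G contains the cycle 1–6–4–3–1, so G is not a forest; only forests have treewidth ≤ 1, hence tw(G) ≥ 2. The upper and lower bounds meet at 2, so that is the treewidth.

Treewidth 2.
One such decomposition:
Bags: B1 = {1, 4, 6}  B2 = {1, 3, 4}  B3 = {1, 2, 4}  B4 = {1, 4, 5}
Tree: B1–B2, B2–B3, B3–B4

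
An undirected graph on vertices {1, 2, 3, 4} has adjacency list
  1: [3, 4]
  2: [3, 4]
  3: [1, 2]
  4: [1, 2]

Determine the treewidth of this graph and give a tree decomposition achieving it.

Each bag holds 3 vertices, so the decomposition has width 2, which upper-bounds the treewidth. The edges 3–1–4–2–3 form a cycle, so G is not a tree and its treewidth is at least 2. Combining the bounds, tw(G) = 2.

Treewidth 2.
One optimal decomposition is:
Bags: B1 = {1, 3, 4}  B2 = {2, 3, 4}
Tree: B1–B2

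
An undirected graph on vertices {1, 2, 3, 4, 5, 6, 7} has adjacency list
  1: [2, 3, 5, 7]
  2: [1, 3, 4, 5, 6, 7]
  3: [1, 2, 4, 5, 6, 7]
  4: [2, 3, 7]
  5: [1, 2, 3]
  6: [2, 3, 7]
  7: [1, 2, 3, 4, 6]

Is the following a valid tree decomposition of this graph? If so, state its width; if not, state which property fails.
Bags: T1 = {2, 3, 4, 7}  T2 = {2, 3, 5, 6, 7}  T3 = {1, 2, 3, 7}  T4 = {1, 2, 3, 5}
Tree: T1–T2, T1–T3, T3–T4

No — bags containing vertex 5 are not connected in the tree.

A tree decomposition must satisfy three properties: every vertex lies in some bag; for every edge, both endpoints lie together in some bag; and for every vertex, the bags containing it form a connected subtree. Here bags containing vertex 5 are not connected in the tree, so the decomposition is invalid.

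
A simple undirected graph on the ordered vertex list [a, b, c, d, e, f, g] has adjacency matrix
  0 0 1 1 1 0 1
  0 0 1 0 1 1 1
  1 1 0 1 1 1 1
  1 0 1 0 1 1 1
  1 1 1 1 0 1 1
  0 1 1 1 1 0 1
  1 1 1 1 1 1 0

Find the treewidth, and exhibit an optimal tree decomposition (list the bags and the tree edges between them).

Treewidth 4.
One such decomposition:
Bags: B1 = {b, c, e, f, g}  B2 = {c, d, e, f, g}  B3 = {a, c, d, e, g}
Tree: B1–B2, B2–B3

Every bag has size at most 5, so the width is 5 − 1 = 4 and tw(G) ≤ 4. On the other hand G contains the 5-clique {c, d, e, f, g}. A clique must lie in a single bag of any decomposition, so no decomposition can have width below 4. Hence tw(G) = 4 exactly.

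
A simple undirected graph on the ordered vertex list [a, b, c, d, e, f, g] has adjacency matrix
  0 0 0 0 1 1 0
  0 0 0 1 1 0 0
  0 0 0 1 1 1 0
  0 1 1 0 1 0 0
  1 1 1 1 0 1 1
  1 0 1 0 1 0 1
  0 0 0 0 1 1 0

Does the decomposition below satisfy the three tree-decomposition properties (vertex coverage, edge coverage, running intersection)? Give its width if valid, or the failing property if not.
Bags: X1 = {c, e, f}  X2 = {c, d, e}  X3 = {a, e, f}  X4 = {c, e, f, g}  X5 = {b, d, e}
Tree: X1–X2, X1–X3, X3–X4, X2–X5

No — bags containing vertex c are not connected in the tree.

A tree decomposition must satisfy three properties: every vertex lies in some bag; for every edge, both endpoints lie together in some bag; and for every vertex, the bags containing it form a connected subtree. Here bags containing vertex c are not connected in the tree, so the decomposition is invalid.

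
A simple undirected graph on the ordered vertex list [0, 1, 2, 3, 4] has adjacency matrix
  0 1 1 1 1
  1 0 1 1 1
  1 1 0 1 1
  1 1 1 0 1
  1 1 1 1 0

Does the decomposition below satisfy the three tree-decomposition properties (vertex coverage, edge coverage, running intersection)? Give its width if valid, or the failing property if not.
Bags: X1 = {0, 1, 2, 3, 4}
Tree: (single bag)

Vertex coverage: the bags together contain {0, 1, 2, 3, 4}, the full vertex set. Edge coverage: each edge of G has both endpoints in at least one bag. Running intersection: for every vertex, the bags containing it form a connected subtree. All three properties hold, so this is a valid tree decomposition of width max|bag| − 1 = 4, and hence tw(G) ≤ 4.

Yes; width 4.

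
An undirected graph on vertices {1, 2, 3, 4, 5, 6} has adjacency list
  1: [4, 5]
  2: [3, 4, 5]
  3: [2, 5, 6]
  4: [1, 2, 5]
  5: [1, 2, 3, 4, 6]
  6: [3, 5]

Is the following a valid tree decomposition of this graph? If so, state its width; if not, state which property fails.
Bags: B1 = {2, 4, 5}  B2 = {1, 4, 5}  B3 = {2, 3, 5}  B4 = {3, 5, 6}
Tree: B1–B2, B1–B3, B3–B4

Yes; width 2.

Every vertex of G appears in some bag (union = {1, 2, 3, 4, 5, 6}); every edge is covered by a bag; and for each vertex v the set of bags containing v is connected in the bag tree. The decomposition is therefore valid. The largest bag has 3 vertices, so the width is 2.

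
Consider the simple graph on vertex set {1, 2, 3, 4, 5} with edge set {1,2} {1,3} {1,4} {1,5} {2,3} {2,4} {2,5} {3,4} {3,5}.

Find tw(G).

A width-3 tree decomposition is:
Bags: B1 = {1, 2, 3, 4}  B2 = {1, 2, 3, 5}
Tree: B1–B2
Every bag has size at most 4, so the width is 4 − 1 = 3 and tw(G) ≤ 3. On the other hand G contains the 4-clique {1, 2, 3, 4}. A clique must lie in a single bag of any decomposition, so no decomposition can have width below 3. Therefore the treewidth is 3.

3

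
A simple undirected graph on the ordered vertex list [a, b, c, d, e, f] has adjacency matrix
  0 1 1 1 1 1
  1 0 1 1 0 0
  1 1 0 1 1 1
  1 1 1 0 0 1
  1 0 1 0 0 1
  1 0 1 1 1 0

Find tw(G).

A width-3 tree decomposition is:
Bags: B1 = {a, c, e, f}  B2 = {a, c, d, f}  B3 = {a, b, c, d}
Tree: B1–B2, B2–B3
Each bag holds 4 vertices, so the decomposition has width 3, which upper-bounds the treewidth. For the lower bound, the 4 vertices {a, c, d, f} are pairwise adjacent, and any tree decomposition puts a clique entirely inside one bag — forcing width ≥ 3. The upper and lower bounds meet at 3, so that is the treewidth.

3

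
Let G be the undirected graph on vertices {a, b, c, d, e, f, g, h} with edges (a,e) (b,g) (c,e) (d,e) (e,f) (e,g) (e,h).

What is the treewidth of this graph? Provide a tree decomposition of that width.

The largest bag has 2 vertices, giving width 1; this decomposition certifies tw(G) ≤ 1. Any graph with an edge has treewidth ≥ 1, and G has the edge e–f. Therefore the treewidth is 1.

Treewidth 1.
One optimal decomposition is:
Bags: B1 = {e, f}  B2 = {d, e}  B3 = {e, g}  B4 = {a, e}  B5 = {e, h}  B6 = {c, e}  B7 = {b, g}
Tree: B1–B2, B2–B3, B2–B4, B3–B5, B2–B6, B3–B7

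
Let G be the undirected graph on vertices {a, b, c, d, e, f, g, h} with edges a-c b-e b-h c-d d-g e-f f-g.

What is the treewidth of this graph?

A width-1 tree decomposition is:
Bags: B1 = {a, c}  B2 = {c, d}  B3 = {d, g}  B4 = {f, g}  B5 = {e, f}  B6 = {b, e}  B7 = {b, h}
Tree: B1–B2, B2–B3, B3–B4, B4–B5, B5–B6, B6–B7
The largest bag has 2 vertices, giving width 1; this decomposition certifies tw(G) ≤ 1. Since G has at least one edge (e.g. a–c), it is not an edgeless graph, so tw(G) ≥ 1. Hence tw(G) = 1 exactly.

1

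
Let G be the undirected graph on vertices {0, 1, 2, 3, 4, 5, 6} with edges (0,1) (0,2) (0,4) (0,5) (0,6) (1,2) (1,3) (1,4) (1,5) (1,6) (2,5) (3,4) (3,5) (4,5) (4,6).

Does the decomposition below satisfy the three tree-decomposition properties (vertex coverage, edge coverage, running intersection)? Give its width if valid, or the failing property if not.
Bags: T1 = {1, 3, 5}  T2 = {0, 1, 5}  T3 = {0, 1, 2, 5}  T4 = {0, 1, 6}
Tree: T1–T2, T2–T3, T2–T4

A tree decomposition must satisfy three properties: every vertex lies in some bag; for every edge, both endpoints lie together in some bag; and for every vertex, the bags containing it form a connected subtree. Here vertex 4 appears in no bag, so the decomposition is invalid.

No — vertex 4 appears in no bag.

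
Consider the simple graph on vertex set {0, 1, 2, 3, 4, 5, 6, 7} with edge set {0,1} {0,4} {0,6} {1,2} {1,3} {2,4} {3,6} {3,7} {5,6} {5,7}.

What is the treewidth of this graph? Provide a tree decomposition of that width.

Every bag has size at most 3, so the width is 3 − 1 = 2 and tw(G) ≤ 2. Since 5–7–3–6–5 is a cycle in G, G is not acyclic. Forests are exactly the graphs of treewidth ≤ 1, so tw(G) ≥ 2. Hence tw(G) = 2 exactly.

Treewidth 2.
Bags: B1 = {5, 6, 7}  B2 = {3, 6, 7}  B3 = {0, 3, 6}  B4 = {0, 1, 3}  B5 = {0, 1, 4}  B6 = {1, 2, 4}
Tree: B1–B2, B2–B3, B3–B4, B4–B5, B5–B6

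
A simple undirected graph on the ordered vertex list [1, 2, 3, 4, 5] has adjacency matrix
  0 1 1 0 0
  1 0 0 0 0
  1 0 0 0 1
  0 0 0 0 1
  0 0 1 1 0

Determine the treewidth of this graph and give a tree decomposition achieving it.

Treewidth 1.
One such decomposition:
Bags: B1 = {3, 5}  B2 = {4, 5}  B3 = {1, 3}  B4 = {1, 2}
Tree: B1–B2, B1–B3, B3–B4

Every bag has size at most 2, so the width is 2 − 1 = 1 and tw(G) ≤ 1. Any graph with an edge has treewidth ≥ 1, and G has the edge 3–5. Therefore the treewidth is 1.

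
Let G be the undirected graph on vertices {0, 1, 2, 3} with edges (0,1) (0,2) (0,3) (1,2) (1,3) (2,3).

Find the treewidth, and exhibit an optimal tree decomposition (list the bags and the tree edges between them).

Treewidth 3.
One optimal decomposition is:
Bags: B1 = {0, 1, 2, 3}
Tree: (single bag)

With just one bag of size 4, the width is 4 − 1 = 3, so tw(G) ≤ 3. On the other hand G contains the 4-clique {0, 1, 2, 3}. A clique must lie in a single bag of any decomposition, so no decomposition can have width below 3. Therefore the treewidth is 3.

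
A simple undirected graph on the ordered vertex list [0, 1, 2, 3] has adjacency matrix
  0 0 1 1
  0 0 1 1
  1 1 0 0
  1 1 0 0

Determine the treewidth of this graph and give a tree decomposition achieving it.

Each bag holds 3 vertices, so the decomposition has width 2, which upper-bounds the treewidth. Since 3–1–2–0–3 is a cycle in G, G is not acyclic. Forests are exactly the graphs of treewidth ≤ 1, so tw(G) ≥ 2. Combining the bounds, tw(G) = 2.

Treewidth 2.
One such decomposition:
Bags: B1 = {1, 2, 3}  B2 = {0, 2, 3}
Tree: B1–B2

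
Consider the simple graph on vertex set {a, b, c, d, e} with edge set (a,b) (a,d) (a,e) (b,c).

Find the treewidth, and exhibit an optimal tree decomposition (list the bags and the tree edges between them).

Treewidth 1.
Bags: B1 = {a, b}  B2 = {a, e}  B3 = {b, c}  B4 = {a, d}
Tree: B1–B2, B1–B3, B1–B4

Each bag holds 2 vertices, so the decomposition has width 1, which upper-bounds the treewidth. G has an edge, so its treewidth is at least 1. Therefore the treewidth is 1.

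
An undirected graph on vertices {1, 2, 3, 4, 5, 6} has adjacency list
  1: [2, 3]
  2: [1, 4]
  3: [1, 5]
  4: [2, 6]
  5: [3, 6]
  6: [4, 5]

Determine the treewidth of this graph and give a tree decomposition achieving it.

The largest bag has 3 vertices, giving width 2; this decomposition certifies tw(G) ≤ 2. For the lower bound, G contains the cycle 2–1–3–5–6–4–2, so G is not a forest; only forests have treewidth ≤ 1, hence tw(G) ≥ 2. Therefore the treewidth is 2.

Treewidth 2.
Bags: B1 = {1, 2, 3}  B2 = {2, 3, 5}  B3 = {2, 5, 6}  B4 = {2, 4, 6}
Tree: B1–B2, B2–B3, B3–B4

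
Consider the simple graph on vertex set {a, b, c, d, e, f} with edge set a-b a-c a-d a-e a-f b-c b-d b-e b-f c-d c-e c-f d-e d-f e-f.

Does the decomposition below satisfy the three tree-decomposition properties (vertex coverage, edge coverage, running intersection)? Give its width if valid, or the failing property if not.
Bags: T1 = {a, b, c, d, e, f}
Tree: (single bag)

Every vertex of G appears in some bag (union = {a, b, c, d, e, f}); every edge is covered by a bag; and for each vertex v the set of bags containing v is connected in the bag tree. The decomposition is therefore valid. The largest bag has 6 vertices, so the width is 5.

Yes; width 5.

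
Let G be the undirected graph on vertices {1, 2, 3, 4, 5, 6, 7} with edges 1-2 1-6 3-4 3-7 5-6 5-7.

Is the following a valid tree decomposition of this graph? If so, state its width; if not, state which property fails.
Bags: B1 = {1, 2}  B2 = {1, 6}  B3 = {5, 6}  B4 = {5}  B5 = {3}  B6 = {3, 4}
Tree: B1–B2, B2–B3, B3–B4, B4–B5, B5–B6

A tree decomposition must satisfy three properties: every vertex lies in some bag; for every edge, both endpoints lie together in some bag; and for every vertex, the bags containing it form a connected subtree. Here vertex 7 appears in no bag, so the decomposition is invalid.

No — vertex 7 appears in no bag.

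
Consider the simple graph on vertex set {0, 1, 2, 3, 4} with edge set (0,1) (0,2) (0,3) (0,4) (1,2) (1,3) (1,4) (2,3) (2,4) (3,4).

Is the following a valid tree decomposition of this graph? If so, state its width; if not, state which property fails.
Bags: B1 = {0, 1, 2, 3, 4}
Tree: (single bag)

Yes; width 4.

Vertex coverage: the bags together contain {0, 1, 2, 3, 4}, the full vertex set. Edge coverage: each edge of G has both endpoints in at least one bag. Running intersection: for every vertex, the bags containing it form a connected subtree. All three properties hold, so this is a valid tree decomposition of width max|bag| − 1 = 4, and hence tw(G) ≤ 4.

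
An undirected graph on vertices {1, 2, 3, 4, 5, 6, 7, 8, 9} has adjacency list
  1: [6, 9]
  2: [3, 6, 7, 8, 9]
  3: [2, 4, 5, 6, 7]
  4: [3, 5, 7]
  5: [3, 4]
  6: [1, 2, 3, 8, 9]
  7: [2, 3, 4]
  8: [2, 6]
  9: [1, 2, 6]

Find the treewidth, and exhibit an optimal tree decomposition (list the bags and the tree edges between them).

Treewidth 2.
One optimal decomposition is:
Bags: B1 = {2, 3, 7}  B2 = {2, 3, 6}  B3 = {2, 6, 8}  B4 = {2, 6, 9}  B5 = {3, 4, 7}  B6 = {1, 6, 9}  B7 = {3, 4, 5}
Tree: B1–B2, B2–B3, B2–B4, B1–B5, B4–B6, B5–B7

Each bag holds 3 vertices, so the decomposition has width 2, which upper-bounds the treewidth. Conversely, {1, 6, 9} is a clique of size 3, and the vertices of any clique must share a bag in every tree decomposition; so some bag has ≥ 3 vertices and tw(G) ≥ 2. The upper and lower bounds meet at 2, so that is the treewidth.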